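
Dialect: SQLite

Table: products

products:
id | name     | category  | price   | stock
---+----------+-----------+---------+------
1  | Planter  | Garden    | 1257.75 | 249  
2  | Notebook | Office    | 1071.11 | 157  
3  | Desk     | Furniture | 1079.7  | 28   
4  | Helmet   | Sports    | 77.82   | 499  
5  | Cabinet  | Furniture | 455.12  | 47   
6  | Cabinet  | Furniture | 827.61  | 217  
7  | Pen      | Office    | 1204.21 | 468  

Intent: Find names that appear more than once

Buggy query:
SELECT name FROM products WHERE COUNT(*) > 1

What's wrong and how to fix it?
Bug: COUNT(*) is an aggregate and cannot be used in WHERE

Fix: Group first, then use HAVING for the count condition

Corrected query:
SELECT name FROM products GROUP BY name HAVING COUNT(*) > 1

Result:
name   
-------
Cabinet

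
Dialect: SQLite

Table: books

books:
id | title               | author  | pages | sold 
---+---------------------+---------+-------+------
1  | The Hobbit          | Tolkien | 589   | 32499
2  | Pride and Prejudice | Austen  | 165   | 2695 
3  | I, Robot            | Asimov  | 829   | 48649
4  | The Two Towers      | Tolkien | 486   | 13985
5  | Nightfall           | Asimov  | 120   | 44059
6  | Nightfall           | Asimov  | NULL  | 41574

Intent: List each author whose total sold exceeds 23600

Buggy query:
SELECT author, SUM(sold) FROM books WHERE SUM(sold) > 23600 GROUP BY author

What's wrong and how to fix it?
Bug: WHERE runs before GROUP BY, so aggregates aren't available there

Fix: Use HAVING (which filters groups after aggregation) instead of WHERE

Corrected query:
SELECT author, SUM(sold) FROM books GROUP BY author HAVING SUM(sold) > 23600

Result:
author  | SUM(sold)
--------+----------
Asimov  | 134282   
Tolkien | 46484    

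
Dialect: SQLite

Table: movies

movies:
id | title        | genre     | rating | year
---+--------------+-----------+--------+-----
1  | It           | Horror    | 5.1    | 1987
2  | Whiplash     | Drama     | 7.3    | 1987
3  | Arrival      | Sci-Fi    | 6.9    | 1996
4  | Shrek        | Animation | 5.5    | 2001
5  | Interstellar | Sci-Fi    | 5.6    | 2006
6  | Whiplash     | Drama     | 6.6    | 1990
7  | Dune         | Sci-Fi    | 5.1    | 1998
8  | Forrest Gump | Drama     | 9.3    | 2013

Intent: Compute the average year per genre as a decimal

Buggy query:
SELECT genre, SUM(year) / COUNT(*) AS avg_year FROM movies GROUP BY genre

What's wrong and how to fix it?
Bug: SUM(year) and COUNT(*) are both integers; the division truncates the fractional part

Fix: Multiply by 1.0 (or CAST to REAL) to force floating-point division

Corrected query:
SELECT genre, SUM(year) * 1.0 / COUNT(*) AS avg_year FROM movies GROUP BY genre

Result:
genre     | avg_year   
----------+------------
Animation | 2001       
Drama     | 1996.666667
Horror    | 1987       
Sci-Fi    | 2000       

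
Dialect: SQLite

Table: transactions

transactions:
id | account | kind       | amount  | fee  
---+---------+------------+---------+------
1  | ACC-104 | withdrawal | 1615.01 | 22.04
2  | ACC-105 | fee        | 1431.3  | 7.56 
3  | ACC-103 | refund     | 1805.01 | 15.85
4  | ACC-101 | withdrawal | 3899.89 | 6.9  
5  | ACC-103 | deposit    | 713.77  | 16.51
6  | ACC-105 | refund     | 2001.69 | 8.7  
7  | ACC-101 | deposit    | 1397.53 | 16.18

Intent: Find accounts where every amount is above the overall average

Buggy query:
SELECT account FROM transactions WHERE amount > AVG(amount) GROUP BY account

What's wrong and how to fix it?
Bug: WHERE evaluates per row before aggregation, so AVG() is unavailable

Fix: Use a subquery for AVG and a HAVING MIN(...) filter so the condition holds for every row in the group

Corrected query:
SELECT account FROM transactions GROUP BY account HAVING MIN(amount) > (SELECT AVG(amount) FROM transactions)

Result:
(no rows)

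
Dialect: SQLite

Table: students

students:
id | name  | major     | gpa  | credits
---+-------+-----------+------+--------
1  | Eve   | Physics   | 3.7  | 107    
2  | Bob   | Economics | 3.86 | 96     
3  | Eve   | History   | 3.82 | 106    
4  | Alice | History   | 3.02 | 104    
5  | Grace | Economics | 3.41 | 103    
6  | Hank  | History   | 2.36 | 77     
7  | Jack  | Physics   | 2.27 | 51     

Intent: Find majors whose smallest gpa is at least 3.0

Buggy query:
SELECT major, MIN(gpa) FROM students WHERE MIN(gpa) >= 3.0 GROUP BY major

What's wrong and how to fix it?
Bug: Aggregates like MIN are computed per group after WHERE runs

Fix: Replace WHERE with HAVING after the GROUP BY

Corrected query:
SELECT major, MIN(gpa) FROM students GROUP BY major HAVING MIN(gpa) >= 3.0

Result:
major     | MIN(gpa)
----------+---------
Economics | 3.41    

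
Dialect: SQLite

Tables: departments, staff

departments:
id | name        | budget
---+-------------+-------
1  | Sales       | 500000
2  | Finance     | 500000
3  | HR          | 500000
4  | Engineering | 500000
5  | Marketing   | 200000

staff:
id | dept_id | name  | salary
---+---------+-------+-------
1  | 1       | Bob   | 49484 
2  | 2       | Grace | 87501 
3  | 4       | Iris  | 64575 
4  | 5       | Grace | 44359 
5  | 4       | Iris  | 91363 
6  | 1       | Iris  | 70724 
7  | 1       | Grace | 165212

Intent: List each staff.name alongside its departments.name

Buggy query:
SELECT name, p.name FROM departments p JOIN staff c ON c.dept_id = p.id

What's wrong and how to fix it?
Bug: 'name' exists in both joined tables, so the database can't tell which one is meant

Fix: Prefix ambiguous columns with the table alias

Corrected query:
SELECT c.name, p.name FROM departments p JOIN staff c ON c.dept_id = p.id

Result:
name  | name       
------+------------
Bob   | Sales      
Grace | Finance    
Iris  | Engineering
Grace | Marketing  
Iris  | Engineering
Iris  | Sales      
Grace | Sales      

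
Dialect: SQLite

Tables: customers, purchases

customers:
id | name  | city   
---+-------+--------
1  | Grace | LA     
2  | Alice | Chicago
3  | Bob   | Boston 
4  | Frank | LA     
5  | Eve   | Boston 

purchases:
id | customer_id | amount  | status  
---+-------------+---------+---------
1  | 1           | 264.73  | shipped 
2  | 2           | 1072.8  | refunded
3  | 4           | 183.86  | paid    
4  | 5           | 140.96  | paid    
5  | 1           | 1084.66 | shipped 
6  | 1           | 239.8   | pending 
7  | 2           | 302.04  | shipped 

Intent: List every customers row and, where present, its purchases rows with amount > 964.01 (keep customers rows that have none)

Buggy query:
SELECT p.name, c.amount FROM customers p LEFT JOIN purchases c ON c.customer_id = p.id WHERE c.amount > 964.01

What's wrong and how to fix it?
Bug: Filtering c.amount in WHERE discards the NULL rows produced by LEFT JOIN, turning it into an inner join

Fix: Move the right-table condition into the ON clause so unmatched parents are kept

Corrected query:
SELECT p.name, c.amount FROM customers p LEFT JOIN purchases c ON c.customer_id = p.id AND c.amount > 964.01

Result:
name  | amount 
------+--------
Grace | 1084.66
Alice | 1072.8 
Bob   | NULL   
Frank | NULL   
Eve   | NULL   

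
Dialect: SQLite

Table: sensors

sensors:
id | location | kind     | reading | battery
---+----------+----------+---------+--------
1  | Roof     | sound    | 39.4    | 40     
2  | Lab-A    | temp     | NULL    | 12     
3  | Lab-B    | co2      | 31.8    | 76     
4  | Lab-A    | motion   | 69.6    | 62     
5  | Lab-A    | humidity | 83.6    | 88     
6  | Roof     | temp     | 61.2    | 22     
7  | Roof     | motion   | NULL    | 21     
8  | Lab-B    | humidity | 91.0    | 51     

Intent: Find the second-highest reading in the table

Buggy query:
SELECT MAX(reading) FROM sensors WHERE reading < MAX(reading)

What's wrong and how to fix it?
Bug: The inner MAX is an aggregate inside WHERE, which is not allowed

Fix: Compute the overall MAX in a subquery, then take MAX of rows below it

Corrected query:
SELECT MAX(reading) FROM sensors WHERE reading < (SELECT MAX(reading) FROM sensors)

Result:
MAX(reading)
------------
83.6        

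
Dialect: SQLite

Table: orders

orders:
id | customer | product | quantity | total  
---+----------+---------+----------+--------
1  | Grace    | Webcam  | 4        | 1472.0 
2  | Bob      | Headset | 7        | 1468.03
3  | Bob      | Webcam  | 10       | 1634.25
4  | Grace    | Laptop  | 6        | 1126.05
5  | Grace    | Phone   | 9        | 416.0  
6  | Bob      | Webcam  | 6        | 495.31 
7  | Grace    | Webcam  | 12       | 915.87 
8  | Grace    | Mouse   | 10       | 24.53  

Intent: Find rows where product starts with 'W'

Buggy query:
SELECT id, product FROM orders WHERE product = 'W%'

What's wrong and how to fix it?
Bug: Wildcards only work with LIKE; '=' treats '%' as a literal character

Fix: Use LIKE for wildcard pattern matching

Corrected query:
SELECT id, product FROM orders WHERE product LIKE 'W%'

Result:
id | product
---+--------
1  | Webcam 
3  | Webcam 
6  | Webcam 
7  | Webcam 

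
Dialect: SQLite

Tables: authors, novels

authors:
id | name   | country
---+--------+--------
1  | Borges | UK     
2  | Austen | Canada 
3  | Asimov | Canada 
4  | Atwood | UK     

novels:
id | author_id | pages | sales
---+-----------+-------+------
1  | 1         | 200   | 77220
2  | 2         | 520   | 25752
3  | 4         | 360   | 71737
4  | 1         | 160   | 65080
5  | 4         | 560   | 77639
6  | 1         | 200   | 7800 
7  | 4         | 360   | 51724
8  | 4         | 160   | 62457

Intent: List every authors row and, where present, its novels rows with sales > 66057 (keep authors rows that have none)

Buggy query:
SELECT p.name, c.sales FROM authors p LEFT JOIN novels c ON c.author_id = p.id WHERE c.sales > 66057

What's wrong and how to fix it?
Bug: Filtering c.sales in WHERE discards the NULL rows produced by LEFT JOIN, turning it into an inner join

Fix: Put 'c.sales > 66057' in the JOIN's ON clause instead of WHERE

Corrected query:
SELECT p.name, c.sales FROM authors p LEFT JOIN novels c ON c.author_id = p.id AND c.sales > 66057

Result:
name   | sales
-------+------
Borges | 77220
Austen | NULL 
Asimov | NULL 
Atwood | 71737
Atwood | 77639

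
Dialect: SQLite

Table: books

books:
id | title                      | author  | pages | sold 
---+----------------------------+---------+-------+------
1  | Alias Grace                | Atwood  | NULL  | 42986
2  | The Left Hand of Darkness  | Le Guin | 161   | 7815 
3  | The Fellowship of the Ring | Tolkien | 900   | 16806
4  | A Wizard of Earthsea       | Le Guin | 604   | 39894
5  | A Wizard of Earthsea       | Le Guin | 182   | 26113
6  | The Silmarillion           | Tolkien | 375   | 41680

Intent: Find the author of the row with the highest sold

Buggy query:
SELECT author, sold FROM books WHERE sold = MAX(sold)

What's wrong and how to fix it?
Bug: WHERE is evaluated per row; an aggregate over the whole table isn't defined there

Fix: Use a subquery: WHERE sold = (SELECT MAX(sold) FROM books)

Corrected query:
SELECT author, sold FROM books WHERE sold = (SELECT MAX(sold) FROM books)

Result:
author | sold 
-------+------
Atwood | 42986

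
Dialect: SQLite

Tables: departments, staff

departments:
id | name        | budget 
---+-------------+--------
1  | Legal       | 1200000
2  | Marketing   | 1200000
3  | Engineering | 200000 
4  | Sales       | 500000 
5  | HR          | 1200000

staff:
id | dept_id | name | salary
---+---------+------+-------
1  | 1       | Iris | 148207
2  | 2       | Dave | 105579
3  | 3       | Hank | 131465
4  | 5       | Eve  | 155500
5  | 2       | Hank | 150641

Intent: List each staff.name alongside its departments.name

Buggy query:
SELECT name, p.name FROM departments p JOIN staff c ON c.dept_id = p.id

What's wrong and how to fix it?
Bug: Both tables have a 'name' column; the unqualified reference is ambiguous

Fix: Qualify the column with its table alias (c.name)

Corrected query:
SELECT c.name, p.name FROM departments p JOIN staff c ON c.dept_id = p.id

Result:
name | name       
-----+------------
Iris | Legal      
Dave | Marketing  
Hank | Engineering
Eve  | HR         
Hank | Marketing  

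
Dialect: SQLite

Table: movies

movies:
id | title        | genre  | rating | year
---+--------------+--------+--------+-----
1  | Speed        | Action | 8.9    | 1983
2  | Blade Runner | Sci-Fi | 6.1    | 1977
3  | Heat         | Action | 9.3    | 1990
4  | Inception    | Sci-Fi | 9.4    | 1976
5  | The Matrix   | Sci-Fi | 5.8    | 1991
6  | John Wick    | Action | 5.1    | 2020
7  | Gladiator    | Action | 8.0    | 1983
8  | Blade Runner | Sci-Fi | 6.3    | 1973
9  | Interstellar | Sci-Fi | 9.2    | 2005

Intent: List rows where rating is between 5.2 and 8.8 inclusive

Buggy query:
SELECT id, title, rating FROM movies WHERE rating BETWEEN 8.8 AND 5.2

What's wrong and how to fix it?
Bug: The bounds are reversed; BETWEEN a AND b requires a <= b to match anything

Fix: Swap the bounds so the smaller value comes first

Corrected query:
SELECT id, title, rating FROM movies WHERE rating BETWEEN 5.2 AND 8.8

Result:
id | title        | rating
---+--------------+-------
2  | Blade Runner | 6.1   
5  | The Matrix   | 5.8   
7  | Gladiator    | 8     
8  | Blade Runner | 6.3   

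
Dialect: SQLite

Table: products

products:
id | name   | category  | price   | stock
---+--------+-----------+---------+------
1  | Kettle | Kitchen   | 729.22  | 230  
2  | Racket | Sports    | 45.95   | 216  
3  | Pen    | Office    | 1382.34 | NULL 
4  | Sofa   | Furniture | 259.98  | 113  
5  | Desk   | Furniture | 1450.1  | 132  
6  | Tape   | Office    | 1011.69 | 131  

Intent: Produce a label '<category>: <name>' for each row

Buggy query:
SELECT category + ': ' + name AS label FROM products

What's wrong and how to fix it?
Bug: '+' is numeric addition; on text columns SQLite converts them to 0 instead of concatenating

Fix: Replace + with || to concatenate text

Corrected query:
SELECT category || ': ' || name AS label FROM products

Result:
label          
---------------
Kitchen: Kettle
Sports: Racket 
Office: Pen    
Furniture: Sofa
Furniture: Desk
Office: Tape   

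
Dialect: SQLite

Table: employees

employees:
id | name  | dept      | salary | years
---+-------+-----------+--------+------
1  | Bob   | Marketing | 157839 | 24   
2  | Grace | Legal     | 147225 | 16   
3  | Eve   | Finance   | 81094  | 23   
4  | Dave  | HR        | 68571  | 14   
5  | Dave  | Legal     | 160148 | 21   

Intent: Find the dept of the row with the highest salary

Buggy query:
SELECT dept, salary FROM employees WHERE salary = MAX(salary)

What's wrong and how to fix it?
Bug: WHERE is evaluated per row; an aggregate over the whole table isn't defined there

Fix: Wrap MAX in a scalar subquery so WHERE compares against a single value

Corrected query:
SELECT dept, salary FROM employees WHERE salary = (SELECT MAX(salary) FROM employees)

Result:
dept  | salary
------+-------
Legal | 160148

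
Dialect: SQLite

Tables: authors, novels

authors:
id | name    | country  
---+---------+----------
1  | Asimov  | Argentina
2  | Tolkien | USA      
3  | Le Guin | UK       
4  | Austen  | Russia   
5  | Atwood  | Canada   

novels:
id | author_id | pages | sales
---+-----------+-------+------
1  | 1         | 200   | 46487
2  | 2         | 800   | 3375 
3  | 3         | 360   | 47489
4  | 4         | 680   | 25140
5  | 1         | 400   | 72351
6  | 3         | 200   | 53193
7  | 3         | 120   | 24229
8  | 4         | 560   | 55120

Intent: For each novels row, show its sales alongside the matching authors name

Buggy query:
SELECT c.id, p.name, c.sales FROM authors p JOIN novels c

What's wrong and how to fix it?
Bug: JOIN with no ON clause produces a cartesian product; every novels row pairs with every authors row

Fix: Specify the join condition linking the foreign key to the parent id

Corrected query:
SELECT c.id, p.name, c.sales FROM authors p JOIN novels c ON c.author_id = p.id

Result:
id | name    | sales
---+---------+------
1  | Asimov  | 46487
2  | Tolkien | 3375 
3  | Le Guin | 47489
4  | Austen  | 25140
5  | Asimov  | 72351
6  | Le Guin | 53193
7  | Le Guin | 24229
8  | Austen  | 55120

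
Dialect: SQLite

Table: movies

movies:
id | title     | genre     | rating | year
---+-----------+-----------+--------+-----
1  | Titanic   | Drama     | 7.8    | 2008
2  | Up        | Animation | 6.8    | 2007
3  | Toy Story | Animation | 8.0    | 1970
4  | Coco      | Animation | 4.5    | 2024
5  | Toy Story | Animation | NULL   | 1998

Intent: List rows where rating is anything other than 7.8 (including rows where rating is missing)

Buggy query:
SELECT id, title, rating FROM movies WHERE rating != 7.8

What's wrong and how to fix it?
Bug: 'rating != 7.8' is unknown when rating is NULL, so NULL rows are silently excluded

Fix: Handle NULL separately with IS NULL alongside the inequality

Corrected query:
SELECT id, title, rating FROM movies WHERE rating != 7.8 OR rating IS NULL

Result:
id | title     | rating
---+-----------+-------
2  | Up        | 6.8   
3  | Toy Story | 8     
4  | Coco      | 4.5   
5  | Toy Story | NULL  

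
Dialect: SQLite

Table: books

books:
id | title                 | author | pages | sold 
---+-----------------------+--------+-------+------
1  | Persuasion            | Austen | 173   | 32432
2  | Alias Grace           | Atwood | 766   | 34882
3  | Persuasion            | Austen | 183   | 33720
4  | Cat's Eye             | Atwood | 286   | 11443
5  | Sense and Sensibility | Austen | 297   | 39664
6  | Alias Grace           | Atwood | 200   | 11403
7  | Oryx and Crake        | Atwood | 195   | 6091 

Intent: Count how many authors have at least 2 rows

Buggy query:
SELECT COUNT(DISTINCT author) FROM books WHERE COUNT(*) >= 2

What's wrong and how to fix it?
Bug: WHERE filters individual rows, not groups, so a group-level COUNT is invalid there

Fix: Use a subquery that GROUPs and filters with HAVING, then count its rows

Corrected query:
SELECT COUNT(*) FROM (SELECT author FROM books GROUP BY author HAVING COUNT(*) >= 2)

Result:
COUNT(*)
--------
2       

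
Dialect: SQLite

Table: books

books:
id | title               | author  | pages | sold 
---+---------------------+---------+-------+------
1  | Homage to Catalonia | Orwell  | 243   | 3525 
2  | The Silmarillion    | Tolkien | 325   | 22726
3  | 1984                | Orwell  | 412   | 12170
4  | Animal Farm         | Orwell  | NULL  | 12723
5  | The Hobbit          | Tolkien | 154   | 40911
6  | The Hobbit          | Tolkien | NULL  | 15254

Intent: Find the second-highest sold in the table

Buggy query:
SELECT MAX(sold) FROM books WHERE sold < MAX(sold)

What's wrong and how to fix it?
Bug: The inner MAX is an aggregate inside WHERE, which is not allowed

Fix: Put the inner MAX in a scalar subquery

Corrected query:
SELECT MAX(sold) FROM books WHERE sold < (SELECT MAX(sold) FROM books)

Result:
MAX(sold)
---------
22726    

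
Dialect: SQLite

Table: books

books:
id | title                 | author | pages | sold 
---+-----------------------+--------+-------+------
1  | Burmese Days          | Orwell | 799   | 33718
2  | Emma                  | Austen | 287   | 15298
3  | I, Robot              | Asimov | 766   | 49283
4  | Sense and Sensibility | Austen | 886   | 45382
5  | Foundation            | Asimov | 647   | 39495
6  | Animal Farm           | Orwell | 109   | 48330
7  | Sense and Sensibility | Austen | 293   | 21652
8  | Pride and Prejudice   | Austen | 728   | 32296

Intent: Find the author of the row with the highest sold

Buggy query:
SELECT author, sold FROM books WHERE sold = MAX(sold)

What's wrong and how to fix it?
Bug: MAX(sold) is an aggregate and cannot be used directly in WHERE

Fix: Wrap MAX in a scalar subquery so WHERE compares against a single value

Corrected query:
SELECT author, sold FROM books WHERE sold = (SELECT MAX(sold) FROM books)

Result:
author | sold 
-------+------
Asimov | 49283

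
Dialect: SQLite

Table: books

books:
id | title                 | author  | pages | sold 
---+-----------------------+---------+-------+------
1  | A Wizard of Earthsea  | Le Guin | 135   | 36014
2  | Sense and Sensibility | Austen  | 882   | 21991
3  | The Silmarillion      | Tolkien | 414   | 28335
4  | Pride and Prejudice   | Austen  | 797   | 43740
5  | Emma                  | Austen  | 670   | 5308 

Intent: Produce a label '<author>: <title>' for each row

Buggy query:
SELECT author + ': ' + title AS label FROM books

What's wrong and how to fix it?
Bug: SQLite uses || for string concatenation; + coerces text to numbers (yielding 0)

Fix: Use the || operator for string concatenation

Corrected query:
SELECT author || ': ' || title AS label FROM books

Result:
label                        
-----------------------------
Le Guin: A Wizard of Earthsea
Austen: Sense and Sensibility
Tolkien: The Silmarillion    
Austen: Pride and Prejudice  
Austen: Emma                 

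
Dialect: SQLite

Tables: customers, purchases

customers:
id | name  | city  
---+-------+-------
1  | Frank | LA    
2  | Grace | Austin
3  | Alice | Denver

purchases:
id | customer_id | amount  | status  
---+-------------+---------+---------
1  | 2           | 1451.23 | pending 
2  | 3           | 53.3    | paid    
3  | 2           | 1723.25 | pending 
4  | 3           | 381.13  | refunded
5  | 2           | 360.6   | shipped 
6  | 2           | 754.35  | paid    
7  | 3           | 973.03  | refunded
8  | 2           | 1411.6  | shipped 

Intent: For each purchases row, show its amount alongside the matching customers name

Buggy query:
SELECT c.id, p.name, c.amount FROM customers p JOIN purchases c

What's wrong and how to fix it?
Bug: Missing join condition: each purchases row is matched to all customers rows instead of just its own

Fix: Specify the join condition linking the foreign key to the parent id

Corrected query:
SELECT c.id, p.name, c.amount FROM customers p JOIN purchases c ON c.customer_id = p.id

Result:
id | name  | amount 
---+-------+--------
1  | Grace | 1451.23
2  | Alice | 53.3   
3  | Grace | 1723.25
4  | Alice | 381.13 
5  | Grace | 360.6  
6  | Grace | 754.35 
7  | Alice | 973.03 
8  | Grace | 1411.6 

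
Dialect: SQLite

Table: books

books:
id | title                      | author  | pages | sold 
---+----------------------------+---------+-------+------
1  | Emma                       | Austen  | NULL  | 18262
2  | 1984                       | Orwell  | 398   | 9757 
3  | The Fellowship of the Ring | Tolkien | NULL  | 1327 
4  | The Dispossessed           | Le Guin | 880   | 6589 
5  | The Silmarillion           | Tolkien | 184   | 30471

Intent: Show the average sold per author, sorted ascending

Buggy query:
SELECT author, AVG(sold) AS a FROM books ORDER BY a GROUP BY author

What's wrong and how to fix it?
Bug: ORDER BY appears before GROUP BY; SQL clause order requires GROUP BY first

Fix: Reorder: SELECT … FROM … GROUP BY … ORDER BY …

Corrected query:
SELECT author, AVG(sold) AS a FROM books GROUP BY author ORDER BY a

Result:
author  | a    
--------+------
Le Guin | 6589 
Orwell  | 9757 
Tolkien | 15899
Austen  | 18262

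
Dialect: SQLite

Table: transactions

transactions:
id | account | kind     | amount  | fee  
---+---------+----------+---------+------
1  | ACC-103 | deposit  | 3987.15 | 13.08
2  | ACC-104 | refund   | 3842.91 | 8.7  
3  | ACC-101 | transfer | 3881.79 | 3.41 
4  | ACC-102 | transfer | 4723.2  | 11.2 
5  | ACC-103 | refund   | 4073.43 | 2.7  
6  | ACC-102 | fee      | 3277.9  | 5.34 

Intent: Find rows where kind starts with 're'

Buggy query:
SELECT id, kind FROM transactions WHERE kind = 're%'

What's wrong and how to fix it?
Bug: '=' compares the literal string including the % character; pattern matching needs LIKE

Fix: Replace '=' with LIKE so 're%' is treated as a pattern

Corrected query:
SELECT id, kind FROM transactions WHERE kind LIKE 're%'

Result:
id | kind  
---+-------
2  | refund
5  | refund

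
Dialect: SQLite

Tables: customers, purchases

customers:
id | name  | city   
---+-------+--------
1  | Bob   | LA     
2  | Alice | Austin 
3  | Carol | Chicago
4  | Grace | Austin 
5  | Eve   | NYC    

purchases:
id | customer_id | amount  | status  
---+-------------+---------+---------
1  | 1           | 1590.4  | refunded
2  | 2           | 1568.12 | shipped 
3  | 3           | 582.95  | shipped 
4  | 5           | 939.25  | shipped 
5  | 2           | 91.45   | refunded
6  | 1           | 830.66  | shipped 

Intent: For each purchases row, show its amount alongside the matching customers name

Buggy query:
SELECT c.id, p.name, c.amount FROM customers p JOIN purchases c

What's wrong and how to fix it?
Bug: JOIN with no ON clause produces a cartesian product; every purchases row pairs with every customers row

Fix: Add ON c.customer_id = p.id to the JOIN

Corrected query:
SELECT c.id, p.name, c.amount FROM customers p JOIN purchases c ON c.customer_id = p.id

Result:
id | name  | amount 
---+-------+--------
1  | Bob   | 1590.4 
2  | Alice | 1568.12
3  | Carol | 582.95 
4  | Eve   | 939.25 
5  | Alice | 91.45  
6  | Bob   | 830.66 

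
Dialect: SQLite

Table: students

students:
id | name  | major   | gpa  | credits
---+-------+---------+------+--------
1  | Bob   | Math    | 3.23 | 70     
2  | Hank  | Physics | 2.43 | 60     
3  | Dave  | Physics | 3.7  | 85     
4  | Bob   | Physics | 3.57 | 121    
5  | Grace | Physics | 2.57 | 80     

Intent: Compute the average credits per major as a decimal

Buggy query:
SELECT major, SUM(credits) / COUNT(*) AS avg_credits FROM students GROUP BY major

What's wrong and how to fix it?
Bug: SUM(credits) and COUNT(*) are both integers; the division truncates the fractional part

Fix: Cast one side to REAL so the division keeps the fractional part

Corrected query:
SELECT major, SUM(credits) * 1.0 / COUNT(*) AS avg_credits FROM students GROUP BY major

Result:
major   | avg_credits
--------+------------
Math    | 70         
Physics | 86.5       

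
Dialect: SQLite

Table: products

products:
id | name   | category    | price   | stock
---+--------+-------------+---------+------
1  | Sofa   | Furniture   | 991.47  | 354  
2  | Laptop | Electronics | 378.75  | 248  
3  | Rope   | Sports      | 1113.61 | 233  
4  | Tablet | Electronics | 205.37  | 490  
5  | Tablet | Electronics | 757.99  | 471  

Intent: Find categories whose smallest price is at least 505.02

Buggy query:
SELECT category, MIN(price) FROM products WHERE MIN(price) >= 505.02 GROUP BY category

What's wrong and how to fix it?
Bug: Aggregates like MIN are computed per group after WHERE runs

Fix: Replace WHERE with HAVING after the GROUP BY

Corrected query:
SELECT category, MIN(price) FROM products GROUP BY category HAVING MIN(price) >= 505.02

Result:
category  | MIN(price)
----------+-----------
Furniture | 991.47    
Sports    | 1113.61   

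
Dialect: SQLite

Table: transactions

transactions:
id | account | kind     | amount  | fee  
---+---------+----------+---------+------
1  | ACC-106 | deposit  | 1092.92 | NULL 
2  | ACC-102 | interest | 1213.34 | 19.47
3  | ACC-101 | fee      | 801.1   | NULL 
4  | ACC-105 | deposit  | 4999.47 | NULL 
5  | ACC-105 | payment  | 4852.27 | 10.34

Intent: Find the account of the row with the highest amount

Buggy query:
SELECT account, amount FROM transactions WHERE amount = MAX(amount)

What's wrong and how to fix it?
Bug: WHERE is evaluated per row; an aggregate over the whole table isn't defined there

Fix: Wrap MAX in a scalar subquery so WHERE compares against a single value

Corrected query:
SELECT account, amount FROM transactions WHERE amount = (SELECT MAX(amount) FROM transactions)

Result:
account | amount 
--------+--------
ACC-105 | 4999.47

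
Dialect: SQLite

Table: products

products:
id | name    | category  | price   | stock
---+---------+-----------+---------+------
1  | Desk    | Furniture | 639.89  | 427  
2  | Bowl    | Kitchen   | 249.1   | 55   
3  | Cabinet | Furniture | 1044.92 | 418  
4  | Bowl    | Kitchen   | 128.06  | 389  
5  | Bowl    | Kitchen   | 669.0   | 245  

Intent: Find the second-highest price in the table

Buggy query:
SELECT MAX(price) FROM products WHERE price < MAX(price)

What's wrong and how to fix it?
Bug: MAX(price) on the right of the comparison is an aggregate-in-WHERE error

Fix: Put the inner MAX in a scalar subquery

Corrected query:
SELECT MAX(price) FROM products WHERE price < (SELECT MAX(price) FROM products)

Result:
MAX(price)
----------
669       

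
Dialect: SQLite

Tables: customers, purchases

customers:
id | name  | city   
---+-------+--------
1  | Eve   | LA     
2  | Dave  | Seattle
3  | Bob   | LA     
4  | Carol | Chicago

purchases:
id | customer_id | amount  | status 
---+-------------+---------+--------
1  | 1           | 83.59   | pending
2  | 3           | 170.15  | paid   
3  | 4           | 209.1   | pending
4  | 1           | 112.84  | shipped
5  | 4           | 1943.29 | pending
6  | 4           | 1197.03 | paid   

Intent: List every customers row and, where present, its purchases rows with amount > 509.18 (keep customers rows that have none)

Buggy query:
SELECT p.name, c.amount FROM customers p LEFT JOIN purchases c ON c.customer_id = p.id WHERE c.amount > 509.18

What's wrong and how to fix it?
Bug: Filtering c.amount in WHERE discards the NULL rows produced by LEFT JOIN, turning it into an inner join

Fix: Put 'c.amount > 509.18' in the JOIN's ON clause instead of WHERE

Corrected query:
SELECT p.name, c.amount FROM customers p LEFT JOIN purchases c ON c.customer_id = p.id AND c.amount > 509.18

Result:
name  | amount 
------+--------
Eve   | NULL   
Dave  | NULL   
Bob   | NULL   
Carol | 1197.03
Carol | 1943.29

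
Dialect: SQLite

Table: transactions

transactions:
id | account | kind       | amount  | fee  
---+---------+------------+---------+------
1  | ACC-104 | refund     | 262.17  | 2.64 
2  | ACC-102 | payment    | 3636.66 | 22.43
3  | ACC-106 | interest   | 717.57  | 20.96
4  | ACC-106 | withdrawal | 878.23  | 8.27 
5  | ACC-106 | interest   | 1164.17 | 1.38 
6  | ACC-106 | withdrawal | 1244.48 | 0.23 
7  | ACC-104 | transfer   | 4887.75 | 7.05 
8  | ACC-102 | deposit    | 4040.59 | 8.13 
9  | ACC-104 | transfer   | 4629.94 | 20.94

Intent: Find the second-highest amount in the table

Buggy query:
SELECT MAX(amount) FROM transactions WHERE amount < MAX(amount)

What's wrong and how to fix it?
Bug: The inner MAX is an aggregate inside WHERE, which is not allowed

Fix: Compute the overall MAX in a subquery, then take MAX of rows below it

Corrected query:
SELECT MAX(amount) FROM transactions WHERE amount < (SELECT MAX(amount) FROM transactions)

Result:
MAX(amount)
-----------
4629.94    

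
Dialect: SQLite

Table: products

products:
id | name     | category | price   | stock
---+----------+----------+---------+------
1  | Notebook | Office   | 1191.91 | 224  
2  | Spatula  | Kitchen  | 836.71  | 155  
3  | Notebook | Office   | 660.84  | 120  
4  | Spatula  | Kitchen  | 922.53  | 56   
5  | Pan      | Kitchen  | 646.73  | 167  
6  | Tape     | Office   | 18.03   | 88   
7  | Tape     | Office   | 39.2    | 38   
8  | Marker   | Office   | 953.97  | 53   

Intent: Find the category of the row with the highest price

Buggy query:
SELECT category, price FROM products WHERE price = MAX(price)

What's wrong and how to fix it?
Bug: WHERE is evaluated per row; an aggregate over the whole table isn't defined there

Fix: Wrap MAX in a scalar subquery so WHERE compares against a single value

Corrected query:
SELECT category, price FROM products WHERE price = (SELECT MAX(price) FROM products)

Result:
category | price  
---------+--------
Office   | 1191.91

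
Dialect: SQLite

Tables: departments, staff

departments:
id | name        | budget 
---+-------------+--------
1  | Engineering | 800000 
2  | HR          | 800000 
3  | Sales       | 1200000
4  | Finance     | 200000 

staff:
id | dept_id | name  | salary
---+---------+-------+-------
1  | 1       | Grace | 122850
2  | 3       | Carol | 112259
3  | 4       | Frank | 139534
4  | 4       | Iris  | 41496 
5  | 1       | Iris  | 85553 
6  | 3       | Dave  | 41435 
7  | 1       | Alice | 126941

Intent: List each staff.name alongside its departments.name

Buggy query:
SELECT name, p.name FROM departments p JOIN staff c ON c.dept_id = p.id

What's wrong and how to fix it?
Bug: Both tables have a 'name' column; the unqualified reference is ambiguous

Fix: Qualify the column with its table alias (c.name)

Corrected query:
SELECT c.name, p.name FROM departments p JOIN staff c ON c.dept_id = p.id

Result:
name  | name       
------+------------
Grace | Engineering
Carol | Sales      
Frank | Finance    
Iris  | Finance    
Iris  | Engineering
Dave  | Sales      
Alice | Engineering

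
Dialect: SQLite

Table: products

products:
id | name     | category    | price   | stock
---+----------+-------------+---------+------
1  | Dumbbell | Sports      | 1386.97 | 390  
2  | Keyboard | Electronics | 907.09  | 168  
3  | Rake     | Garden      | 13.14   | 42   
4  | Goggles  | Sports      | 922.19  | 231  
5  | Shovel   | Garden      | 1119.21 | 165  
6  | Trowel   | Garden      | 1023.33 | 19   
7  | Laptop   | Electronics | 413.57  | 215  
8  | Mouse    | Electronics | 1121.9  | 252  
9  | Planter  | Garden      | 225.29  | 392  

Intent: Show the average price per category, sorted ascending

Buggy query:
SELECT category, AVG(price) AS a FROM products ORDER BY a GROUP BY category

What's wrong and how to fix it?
Bug: GROUP BY must precede ORDER BY

Fix: Reorder: SELECT … FROM … GROUP BY … ORDER BY …

Corrected query:
SELECT category, AVG(price) AS a FROM products GROUP BY category ORDER BY a

Result:
category    | a         
------------+-----------
Garden      | 595.2425  
Electronics | 814.186667
Sports      | 1154.58   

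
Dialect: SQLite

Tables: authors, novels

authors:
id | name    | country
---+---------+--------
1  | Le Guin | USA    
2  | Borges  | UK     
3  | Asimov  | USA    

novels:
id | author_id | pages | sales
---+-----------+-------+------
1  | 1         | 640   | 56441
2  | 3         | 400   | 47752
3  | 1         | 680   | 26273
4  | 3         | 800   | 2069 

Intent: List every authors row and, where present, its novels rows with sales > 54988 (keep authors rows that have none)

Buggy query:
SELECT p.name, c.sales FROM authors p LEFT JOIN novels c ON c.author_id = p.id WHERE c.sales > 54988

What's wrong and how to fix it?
Bug: A WHERE condition on the right-hand table after LEFT JOIN drops unmatched parents

Fix: Put 'c.sales > 54988' in the JOIN's ON clause instead of WHERE

Corrected query:
SELECT p.name, c.sales FROM authors p LEFT JOIN novels c ON c.author_id = p.id AND c.sales > 54988

Result:
name    | sales
--------+------
Le Guin | 56441
Borges  | NULL 
Asimov  | NULL 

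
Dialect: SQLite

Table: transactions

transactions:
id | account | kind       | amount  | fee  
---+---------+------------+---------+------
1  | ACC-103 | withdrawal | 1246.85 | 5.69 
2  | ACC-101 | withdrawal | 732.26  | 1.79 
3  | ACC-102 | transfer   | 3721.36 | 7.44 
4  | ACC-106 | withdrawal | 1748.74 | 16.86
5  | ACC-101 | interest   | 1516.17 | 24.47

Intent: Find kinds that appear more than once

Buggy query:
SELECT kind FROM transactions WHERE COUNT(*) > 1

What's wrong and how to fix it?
Bug: WHERE can't reference COUNT(*); aggregates are computed after WHERE

Fix: GROUP BY kind, then filter groups with HAVING COUNT(*) > 1

Corrected query:
SELECT kind FROM transactions GROUP BY kind HAVING COUNT(*) > 1

Result:
kind      
----------
withdrawal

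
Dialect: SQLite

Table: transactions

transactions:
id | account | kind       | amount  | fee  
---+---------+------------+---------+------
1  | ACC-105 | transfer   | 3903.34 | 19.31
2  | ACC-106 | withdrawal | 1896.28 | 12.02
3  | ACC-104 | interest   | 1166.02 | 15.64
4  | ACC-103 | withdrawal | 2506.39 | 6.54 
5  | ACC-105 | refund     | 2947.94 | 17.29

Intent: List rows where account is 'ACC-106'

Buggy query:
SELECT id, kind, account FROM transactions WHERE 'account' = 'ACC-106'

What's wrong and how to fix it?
Bug: 'account' in single quotes is a string literal, not the column; the comparison is literal-vs-literal and never true

Fix: Reference the column as account without single quotes

Corrected query:
SELECT id, kind, account FROM transactions WHERE account = 'ACC-106'

Result:
id | kind       | account
---+------------+--------
2  | withdrawal | ACC-106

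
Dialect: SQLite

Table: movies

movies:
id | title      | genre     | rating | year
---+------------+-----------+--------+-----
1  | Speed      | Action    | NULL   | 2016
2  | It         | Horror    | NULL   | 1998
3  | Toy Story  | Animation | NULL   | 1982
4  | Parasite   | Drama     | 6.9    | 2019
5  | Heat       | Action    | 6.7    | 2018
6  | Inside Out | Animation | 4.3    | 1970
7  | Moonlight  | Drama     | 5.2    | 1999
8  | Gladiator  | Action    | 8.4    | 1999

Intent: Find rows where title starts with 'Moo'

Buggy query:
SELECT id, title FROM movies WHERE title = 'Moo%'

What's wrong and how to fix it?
Bug: Wildcards only work with LIKE; '=' treats '%' as a literal character

Fix: Replace '=' with LIKE so 'Moo%' is treated as a pattern

Corrected query:
SELECT id, title FROM movies WHERE title LIKE 'Moo%'

Result:
id | title    
---+----------
7  | Moonlight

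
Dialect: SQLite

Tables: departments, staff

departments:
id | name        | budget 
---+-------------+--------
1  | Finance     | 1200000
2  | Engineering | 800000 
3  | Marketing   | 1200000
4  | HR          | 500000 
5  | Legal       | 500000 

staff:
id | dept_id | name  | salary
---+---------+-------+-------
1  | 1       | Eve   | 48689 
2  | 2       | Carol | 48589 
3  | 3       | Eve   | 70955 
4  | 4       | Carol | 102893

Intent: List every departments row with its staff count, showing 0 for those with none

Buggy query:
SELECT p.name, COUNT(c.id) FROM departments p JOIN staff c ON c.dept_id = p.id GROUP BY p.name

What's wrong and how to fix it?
Bug: An inner join excludes parents with zero children

Fix: Switch to LEFT JOIN to retain unmatched parent rows

Corrected query:
SELECT p.name, COUNT(c.id) FROM departments p LEFT JOIN staff c ON c.dept_id = p.id GROUP BY p.name

Result:
name        | COUNT(c.id)
------------+------------
Engineering | 1          
Finance     | 1          
HR          | 1          
Legal       | 0          
Marketing   | 1          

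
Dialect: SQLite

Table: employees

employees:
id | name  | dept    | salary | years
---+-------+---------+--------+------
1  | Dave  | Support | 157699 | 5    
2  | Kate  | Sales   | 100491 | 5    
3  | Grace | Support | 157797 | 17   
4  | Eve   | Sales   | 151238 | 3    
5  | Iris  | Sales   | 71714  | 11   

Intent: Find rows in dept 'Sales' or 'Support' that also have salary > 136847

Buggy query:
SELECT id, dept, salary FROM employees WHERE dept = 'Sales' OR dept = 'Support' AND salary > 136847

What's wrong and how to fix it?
Bug: AND binds tighter than OR, so this parses as dept = 'Sales' OR (dept = 'Support' AND salary > 136847)

Fix: Add parentheses around the OR so the AND applies to both alternatives

Corrected query:
SELECT id, dept, salary FROM employees WHERE (dept = 'Sales' OR dept = 'Support') AND salary > 136847

Result:
id | dept    | salary
---+---------+-------
1  | Support | 157699
3  | Support | 157797
4  | Sales   | 151238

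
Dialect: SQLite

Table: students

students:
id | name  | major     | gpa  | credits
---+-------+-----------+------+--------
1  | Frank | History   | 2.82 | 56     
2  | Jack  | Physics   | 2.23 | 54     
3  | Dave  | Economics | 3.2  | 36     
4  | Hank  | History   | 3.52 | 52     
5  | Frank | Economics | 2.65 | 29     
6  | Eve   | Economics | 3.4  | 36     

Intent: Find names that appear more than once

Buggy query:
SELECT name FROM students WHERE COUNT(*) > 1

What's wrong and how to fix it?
Bug: COUNT(*) is an aggregate and cannot be used in WHERE

Fix: Group first, then use HAVING for the count condition

Corrected query:
SELECT name FROM students GROUP BY name HAVING COUNT(*) > 1

Result:
name 
-----
Frank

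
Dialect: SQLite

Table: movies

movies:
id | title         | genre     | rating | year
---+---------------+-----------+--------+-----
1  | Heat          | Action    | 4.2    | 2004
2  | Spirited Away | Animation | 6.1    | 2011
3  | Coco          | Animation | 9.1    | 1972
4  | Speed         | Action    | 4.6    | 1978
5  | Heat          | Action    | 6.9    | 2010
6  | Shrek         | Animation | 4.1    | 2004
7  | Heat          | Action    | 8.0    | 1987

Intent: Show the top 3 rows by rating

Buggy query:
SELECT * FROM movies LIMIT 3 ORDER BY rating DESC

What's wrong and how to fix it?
Bug: LIMIT must come after ORDER BY

Fix: Swap the clauses: ORDER BY first, then LIMIT

Corrected query:
SELECT * FROM movies ORDER BY rating DESC LIMIT 3

Result:
id | title | genre     | rating | year
---+-------+-----------+--------+-----
3  | Coco  | Animation | 9.1    | 1972
7  | Heat  | Action    | 8      | 1987
5  | Heat  | Action    | 6.9    | 2010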